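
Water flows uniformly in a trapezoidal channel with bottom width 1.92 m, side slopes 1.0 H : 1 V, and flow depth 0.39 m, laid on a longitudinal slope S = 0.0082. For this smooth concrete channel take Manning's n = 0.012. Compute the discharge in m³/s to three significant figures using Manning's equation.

3.03 m³/s

A = (b + z·y)·y = (1.92 + 1.0×0.39)×0.39 = 0.9009 m²
P = b + 2y√(1+z²) = 1.92 + 2×0.39×√(1+1.0²) = 3.023 m
R = A/P = 0.9009/3.023 = 0.2980 m
Q = (1/n)·A·R^(2/3)·S^(1/2) = (1/0.012) × 0.9009 × 0.2980^(2/3) × 0.0082^(1/2) = 3.033 m³/s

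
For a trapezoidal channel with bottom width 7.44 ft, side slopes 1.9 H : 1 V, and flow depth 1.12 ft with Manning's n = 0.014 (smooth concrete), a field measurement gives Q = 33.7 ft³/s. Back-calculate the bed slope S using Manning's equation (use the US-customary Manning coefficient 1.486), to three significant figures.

A = (b + z·y)·y = (7.44 + 1.9×1.12)×1.12 = 10.72 ft²
P = b + 2y√(1+z²) = 7.44 + 2×1.12×√(1+1.9²) = 12.25 ft
R = A/P = 10.72/12.25 = 0.8748 ft
S = (Q·n / (1.486·A·R^(2/3)))² = (33.7×0.014 / (1.486×10.72×0.9147))² = 0.001049

0.00105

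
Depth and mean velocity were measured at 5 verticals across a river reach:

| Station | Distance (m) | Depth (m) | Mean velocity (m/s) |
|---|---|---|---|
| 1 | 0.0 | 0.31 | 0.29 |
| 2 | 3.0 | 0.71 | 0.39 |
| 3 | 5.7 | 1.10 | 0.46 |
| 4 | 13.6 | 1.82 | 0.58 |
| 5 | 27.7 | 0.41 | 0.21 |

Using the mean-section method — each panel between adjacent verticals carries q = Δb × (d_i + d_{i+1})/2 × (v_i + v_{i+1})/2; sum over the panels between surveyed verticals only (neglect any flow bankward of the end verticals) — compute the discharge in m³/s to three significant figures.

13.8 m³/s

Panel 1-2: Δb = 3 m, d̄ = (0.31+0.71)/2 = 0.51, v̄ = (0.29+0.39)/2 = 0.34 → q = 3×0.51×0.34 = 0.5202 m³/s
Panel 2-3: Δb = 2.7 m, d̄ = (0.71+1.10)/2 = 0.905, v̄ = (0.39+0.46)/2 = 0.425 → q = 2.7×0.905×0.425 = 1.038 m³/s
Panel 3-4: Δb = 7.9 m, d̄ = (1.10+1.82)/2 = 1.46, v̄ = (0.46+0.58)/2 = 0.52 → q = 7.9×1.46×0.52 = 5.998 m³/s
Panel 4-5: Δb = 14.1 m, d̄ = (1.82+0.41)/2 = 1.115, v̄ = (0.58+0.21)/2 = 0.395 → q = 14.1×1.115×0.395 = 6.210 m³/s
Q = Σ q = 13.77 m³/s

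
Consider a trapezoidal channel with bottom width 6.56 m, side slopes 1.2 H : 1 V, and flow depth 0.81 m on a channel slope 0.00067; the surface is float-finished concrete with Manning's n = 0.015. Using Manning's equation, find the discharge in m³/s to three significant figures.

8.07 m³/s

A = (b + z·y)·y = (6.56 + 1.2×0.81)×0.81 = 6.101 m²
P = b + 2y√(1+z²) = 6.56 + 2×0.81×√(1+1.2²) = 9.091 m
R = A/P = 6.101/9.091 = 0.6711 m
Q = (1/n)·A·R^(2/3)·S^(1/2) = (1/0.015) × 6.101 × 0.6711^(2/3) × 0.00067^(1/2) = 8.070 m³/s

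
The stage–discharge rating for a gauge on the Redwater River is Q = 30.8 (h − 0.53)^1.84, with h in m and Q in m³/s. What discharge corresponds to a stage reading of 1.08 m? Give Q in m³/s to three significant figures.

10.3 m³/s

Q = 30.8 × (1.08 − 0.53)^1.84 = 30.8 × 0.55^1.84 = 10.25 m³/s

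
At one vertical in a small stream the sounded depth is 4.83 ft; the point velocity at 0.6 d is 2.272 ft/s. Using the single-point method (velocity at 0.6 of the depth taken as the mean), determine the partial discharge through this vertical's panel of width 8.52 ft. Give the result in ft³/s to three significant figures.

93.5 ft³/s

v̄ = v₀.₆ = 2.272 ft/s
q = v̄ × d × w = 2.272 × 4.83 × 8.52 = 93.50 ft³/s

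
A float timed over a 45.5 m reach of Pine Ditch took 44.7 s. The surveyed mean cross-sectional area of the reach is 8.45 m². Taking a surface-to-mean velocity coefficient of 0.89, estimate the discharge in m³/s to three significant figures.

7.66 m³/s

v_surface = L / t̄ = 45.5 / 44.7 = 1.018 m/s
v_mean = 0.89 × 1.018 = 0.9059 m/s
Q = A × v_mean = 8.45 × 0.9059 = 7.655 m³/s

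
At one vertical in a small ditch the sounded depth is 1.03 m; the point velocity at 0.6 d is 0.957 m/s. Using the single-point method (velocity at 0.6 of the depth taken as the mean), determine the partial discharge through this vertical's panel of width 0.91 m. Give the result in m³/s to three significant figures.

0.897 m³/s

v̄ = v₀.₆ = 0.957 m/s
q = v̄ × d × w = 0.9570 × 1.03 × 0.91 = 0.8970 m³/s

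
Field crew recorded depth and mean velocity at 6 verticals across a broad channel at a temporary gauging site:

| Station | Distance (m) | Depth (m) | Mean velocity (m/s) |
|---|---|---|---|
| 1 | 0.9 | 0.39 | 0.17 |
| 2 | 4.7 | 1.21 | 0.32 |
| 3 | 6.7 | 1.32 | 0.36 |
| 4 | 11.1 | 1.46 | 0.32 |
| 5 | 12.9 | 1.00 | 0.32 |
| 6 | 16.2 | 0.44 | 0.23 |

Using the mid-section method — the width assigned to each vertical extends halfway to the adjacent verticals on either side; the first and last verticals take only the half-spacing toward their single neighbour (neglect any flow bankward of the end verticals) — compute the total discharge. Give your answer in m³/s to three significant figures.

5.20 m³/s

w_1 = (4.7 − 0.9)/2 = 1.9 m; q_1 = 0.17 × 0.39 × 1.9 = 0.1260 m³/s
w_2 = (6.7 − 0.9)/2 = 2.9 m; q_2 = 0.32 × 1.21 × 2.9 = 1.123 m³/s
w_3 = (11.1 − 4.7)/2 = 3.2 m; q_3 = 0.36 × 1.32 × 3.2 = 1.521 m³/s
w_4 = (12.9 − 6.7)/2 = 3.1 m; q_4 = 0.32 × 1.46 × 3.1 = 1.448 m³/s
w_5 = (16.2 − 11.1)/2 = 2.55 m; q_5 = 0.32 × 1.00 × 2.55 = 0.8160 m³/s
w_6 = (16.2 − 12.9)/2 = 1.65 m; q_6 = 0.23 × 0.44 × 1.65 = 0.1670 m³/s
Q = Σ qᵢ = 5.201 m³/s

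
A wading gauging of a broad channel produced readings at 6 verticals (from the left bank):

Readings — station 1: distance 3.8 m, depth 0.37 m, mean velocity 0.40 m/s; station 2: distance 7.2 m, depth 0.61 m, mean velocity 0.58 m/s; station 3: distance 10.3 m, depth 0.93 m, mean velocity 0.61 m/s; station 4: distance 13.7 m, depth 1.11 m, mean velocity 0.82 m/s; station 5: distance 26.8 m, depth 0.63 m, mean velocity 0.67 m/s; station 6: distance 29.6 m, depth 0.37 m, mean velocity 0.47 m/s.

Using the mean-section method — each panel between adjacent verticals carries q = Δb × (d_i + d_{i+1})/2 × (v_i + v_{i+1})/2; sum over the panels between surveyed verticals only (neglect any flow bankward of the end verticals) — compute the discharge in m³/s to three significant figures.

Panel 1-2: Δb = 3.4 m, d̄ = (0.37+0.61)/2 = 0.49, v̄ = (0.40+0.58)/2 = 0.49 → q = 3.4×0.49×0.49 = 0.8163 m³/s
Panel 2-3: Δb = 3.1 m, d̄ = (0.61+0.93)/2 = 0.77, v̄ = (0.58+0.61)/2 = 0.595 → q = 3.1×0.77×0.595 = 1.420 m³/s
Panel 3-4: Δb = 3.4 m, d̄ = (0.93+1.11)/2 = 1.02, v̄ = (0.61+0.82)/2 = 0.715 → q = 3.4×1.02×0.715 = 2.480 m³/s
Panel 4-5: Δb = 13.1 m, d̄ = (1.11+0.63)/2 = 0.87, v̄ = (0.82+0.67)/2 = 0.745 → q = 13.1×0.87×0.745 = 8.491 m³/s
Panel 5-6: Δb = 2.8 m, d̄ = (0.63+0.37)/2 = 0.5, v̄ = (0.67+0.47)/2 = 0.57 → q = 2.8×0.5×0.57 = 0.7980 m³/s
Q = Σ q = 14.00 m³/s

14.0 m³/s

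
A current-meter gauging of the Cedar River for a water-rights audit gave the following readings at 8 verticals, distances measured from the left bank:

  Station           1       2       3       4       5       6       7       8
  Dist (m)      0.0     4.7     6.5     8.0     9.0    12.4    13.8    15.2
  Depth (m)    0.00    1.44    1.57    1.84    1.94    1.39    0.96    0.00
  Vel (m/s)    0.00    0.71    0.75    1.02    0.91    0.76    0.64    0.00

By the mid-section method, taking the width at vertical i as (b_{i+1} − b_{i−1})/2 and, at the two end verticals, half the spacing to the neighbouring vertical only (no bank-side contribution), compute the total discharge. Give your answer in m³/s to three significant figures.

14.9 m³/s

w_2 = (6.5 − 0.0)/2 = 3.25 m; q_2 = 0.71 × 1.44 × 3.25 = 3.323 m³/s
w_3 = (8.0 − 4.7)/2 = 1.65 m; q_3 = 0.75 × 1.57 × 1.65 = 1.943 m³/s
w_4 = (9.0 − 6.5)/2 = 1.25 m; q_4 = 1.02 × 1.84 × 1.25 = 2.346 m³/s
w_5 = (12.4 − 8.0)/2 = 2.2 m; q_5 = 0.91 × 1.94 × 2.2 = 3.884 m³/s
w_6 = (13.8 − 9.0)/2 = 2.4 m; q_6 = 0.76 × 1.39 × 2.4 = 2.535 m³/s
w_7 = (15.2 − 12.4)/2 = 1.4 m; q_7 = 0.64 × 0.96 × 1.4 = 0.8602 m³/s
Stations 1, 8 contribute zero (depth or velocity is 0).
Q = Σ qᵢ = 14.89 m³/s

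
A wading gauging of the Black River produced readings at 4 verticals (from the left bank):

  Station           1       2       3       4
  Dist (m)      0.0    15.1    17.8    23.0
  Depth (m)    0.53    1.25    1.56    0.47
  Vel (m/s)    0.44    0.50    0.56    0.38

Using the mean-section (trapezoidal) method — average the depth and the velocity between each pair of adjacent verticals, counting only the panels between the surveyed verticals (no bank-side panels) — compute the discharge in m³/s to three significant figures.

10.8 m³/s

Panel 1-2: Δb = 15.1 m, d̄ = (0.53+1.25)/2 = 0.89, v̄ = (0.44+0.50)/2 = 0.47 → q = 15.1×0.89×0.47 = 6.316 m³/s
Panel 2-3: Δb = 2.7 m, d̄ = (1.25+1.56)/2 = 1.405, v̄ = (0.50+0.56)/2 = 0.53 → q = 2.7×1.405×0.53 = 2.011 m³/s
Panel 3-4: Δb = 5.2 m, d̄ = (1.56+0.47)/2 = 1.015, v̄ = (0.56+0.38)/2 = 0.47 → q = 5.2×1.015×0.47 = 2.481 m³/s
Q = Σ q = 10.81 m³/s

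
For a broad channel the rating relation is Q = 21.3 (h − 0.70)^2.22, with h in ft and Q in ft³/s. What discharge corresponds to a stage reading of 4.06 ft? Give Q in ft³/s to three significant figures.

Q = 21.3 × (4.06 − 0.70)^2.22 = 21.3 × 3.36^2.22 = 313.9 ft³/s

314 ft³/s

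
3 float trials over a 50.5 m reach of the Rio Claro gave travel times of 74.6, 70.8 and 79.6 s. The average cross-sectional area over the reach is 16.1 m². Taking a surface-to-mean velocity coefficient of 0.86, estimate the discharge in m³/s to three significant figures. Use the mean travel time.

t̄ = (74.6 + 70.8 + 79.6) / 3 = 75 s
v_surface = L / t̄ = 50.5 / 75 = 0.6733 m/s
v_mean = 0.86 × 0.6733 = 0.5791 m/s
Q = A × v_mean = 16.1 × 0.5791 = 9.323 m³/s

9.32 m³/s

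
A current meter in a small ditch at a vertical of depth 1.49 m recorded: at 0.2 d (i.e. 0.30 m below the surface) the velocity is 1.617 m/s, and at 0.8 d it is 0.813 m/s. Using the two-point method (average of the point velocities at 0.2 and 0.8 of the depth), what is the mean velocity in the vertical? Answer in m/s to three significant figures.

v̄ = (1.617 + 0.813) / 2 = 1.215 m/s

1.22 m/s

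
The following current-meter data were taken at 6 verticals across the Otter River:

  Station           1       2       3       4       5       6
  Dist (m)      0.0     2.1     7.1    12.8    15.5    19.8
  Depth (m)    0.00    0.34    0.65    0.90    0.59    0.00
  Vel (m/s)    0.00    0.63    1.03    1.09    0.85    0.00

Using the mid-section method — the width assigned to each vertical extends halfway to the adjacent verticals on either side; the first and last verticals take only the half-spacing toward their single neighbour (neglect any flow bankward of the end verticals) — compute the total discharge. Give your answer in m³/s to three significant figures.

10.2 m³/s

w_2 = (7.1 − 0.0)/2 = 3.55 m; q_2 = 0.63 × 0.34 × 3.55 = 0.7604 m³/s
w_3 = (12.8 − 2.1)/2 = 5.35 m; q_3 = 1.03 × 0.65 × 5.35 = 3.582 m³/s
w_4 = (15.5 − 7.1)/2 = 4.2 m; q_4 = 1.09 × 0.90 × 4.2 = 4.120 m³/s
w_5 = (19.8 − 12.8)/2 = 3.5 m; q_5 = 0.85 × 0.59 × 3.5 = 1.755 m³/s
Stations 1, 6 contribute zero (depth or velocity is 0).
Q = Σ qᵢ = 10.22 m³/s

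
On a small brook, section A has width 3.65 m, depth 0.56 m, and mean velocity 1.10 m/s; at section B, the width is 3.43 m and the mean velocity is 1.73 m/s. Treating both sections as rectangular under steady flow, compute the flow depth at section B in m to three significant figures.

0.379 m

Q = A₁V₁ = (3.65×0.56) × 1.10 = 2.248 m³/s
d₂ = Q/(b₂ V₂) = 2.248/(3.43×1.73) = 0.3789 m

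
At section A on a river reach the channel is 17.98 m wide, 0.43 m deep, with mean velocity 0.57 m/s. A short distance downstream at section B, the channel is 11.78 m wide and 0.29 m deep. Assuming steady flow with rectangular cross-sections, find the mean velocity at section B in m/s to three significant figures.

Q = A₁V₁ = (17.98×0.43) × 0.57 = 4.407 m³/s
A₂ = 11.78 × 0.29 = 3.416 m²
V₂ = Q/A₂ = 4.407/3.416 = 1.290 m/s

1.29 m/s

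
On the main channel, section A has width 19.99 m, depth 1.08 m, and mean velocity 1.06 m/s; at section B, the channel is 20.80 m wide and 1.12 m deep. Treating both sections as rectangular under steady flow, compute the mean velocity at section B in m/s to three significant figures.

Q = A₁V₁ = (19.99×1.08) × 1.06 = 22.88 m³/s
A₂ = 20.80 × 1.12 = 23.30 m²
V₂ = Q/A₂ = 22.88/23.30 = 0.9823 m/s

0.982 m/s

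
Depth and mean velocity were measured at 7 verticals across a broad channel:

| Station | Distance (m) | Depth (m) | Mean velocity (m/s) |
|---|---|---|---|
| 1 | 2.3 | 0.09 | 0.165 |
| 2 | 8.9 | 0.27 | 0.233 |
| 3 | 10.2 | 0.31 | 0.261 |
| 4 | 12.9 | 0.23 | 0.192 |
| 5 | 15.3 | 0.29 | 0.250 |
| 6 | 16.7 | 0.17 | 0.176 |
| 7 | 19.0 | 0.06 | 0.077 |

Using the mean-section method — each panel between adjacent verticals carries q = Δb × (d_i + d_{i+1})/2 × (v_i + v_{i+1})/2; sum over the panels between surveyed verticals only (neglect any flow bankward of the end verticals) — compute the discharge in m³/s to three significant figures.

Panel 1-2: Δb = 6.6 m, d̄ = (0.09+0.27)/2 = 0.18, v̄ = (0.165+0.233)/2 = 0.199 → q = 6.6×0.18×0.199 = 0.2364 m³/s
Panel 2-3: Δb = 1.3 m, d̄ = (0.27+0.31)/2 = 0.29, v̄ = (0.233+0.261)/2 = 0.247 → q = 1.3×0.29×0.247 = 0.09312 m³/s
Panel 3-4: Δb = 2.7 m, d̄ = (0.31+0.23)/2 = 0.27, v̄ = (0.261+0.192)/2 = 0.2265 → q = 2.7×0.27×0.2265 = 0.1651 m³/s
Panel 4-5: Δb = 2.4 m, d̄ = (0.23+0.29)/2 = 0.26, v̄ = (0.192+0.250)/2 = 0.221 → q = 2.4×0.26×0.221 = 0.1379 m³/s
Panel 5-6: Δb = 1.4 m, d̄ = (0.29+0.17)/2 = 0.23, v̄ = (0.250+0.176)/2 = 0.213 → q = 1.4×0.23×0.213 = 0.06859 m³/s
Panel 6-7: Δb = 2.3 m, d̄ = (0.17+0.06)/2 = 0.115, v̄ = (0.176+0.077)/2 = 0.1265 → q = 2.3×0.115×0.1265 = 0.03346 m³/s
Q = Σ q = 0.7346 m³/s

0.735 m³/s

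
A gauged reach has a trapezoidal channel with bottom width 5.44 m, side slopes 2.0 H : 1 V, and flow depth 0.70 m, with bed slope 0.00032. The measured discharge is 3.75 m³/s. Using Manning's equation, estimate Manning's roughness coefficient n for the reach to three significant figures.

A = (b + z·y)·y = (5.44 + 2.0×0.70)×0.70 = 4.788 m²
P = b + 2y√(1+z²) = 5.44 + 2×0.70×√(1+2.0²) = 8.570 m
R = A/P = 4.788/8.570 = 0.5587 m
n = (1/Q)·A·R^(2/3)·S^(1/2) = (1/3.75) × 4.788 × 0.6783 × 0.01789 = 0.01549

0.0155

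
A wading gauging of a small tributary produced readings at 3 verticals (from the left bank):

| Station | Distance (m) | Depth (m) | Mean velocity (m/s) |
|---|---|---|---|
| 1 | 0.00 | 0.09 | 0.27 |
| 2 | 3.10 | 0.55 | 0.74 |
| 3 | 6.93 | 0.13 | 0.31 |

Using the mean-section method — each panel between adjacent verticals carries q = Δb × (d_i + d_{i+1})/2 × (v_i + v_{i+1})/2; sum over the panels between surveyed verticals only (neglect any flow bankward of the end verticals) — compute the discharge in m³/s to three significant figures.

Panel 1-2: Δb = 3.1 m, d̄ = (0.09+0.55)/2 = 0.32, v̄ = (0.27+0.74)/2 = 0.505 → q = 3.1×0.32×0.505 = 0.5010 m³/s
Panel 2-3: Δb = 3.83 m, d̄ = (0.55+0.13)/2 = 0.34, v̄ = (0.74+0.31)/2 = 0.525 → q = 3.83×0.34×0.525 = 0.6837 m³/s
Q = Σ q = 1.185 m³/s

1.18 m³/s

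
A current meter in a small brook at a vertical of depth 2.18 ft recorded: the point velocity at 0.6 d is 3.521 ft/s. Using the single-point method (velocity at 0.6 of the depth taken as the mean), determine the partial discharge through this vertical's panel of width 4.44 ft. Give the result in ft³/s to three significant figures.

34.1 ft³/s

v̄ = v₀.₆ = 3.521 ft/s
q = v̄ × d × w = 3.521 × 2.18 × 4.44 = 34.08 ft³/s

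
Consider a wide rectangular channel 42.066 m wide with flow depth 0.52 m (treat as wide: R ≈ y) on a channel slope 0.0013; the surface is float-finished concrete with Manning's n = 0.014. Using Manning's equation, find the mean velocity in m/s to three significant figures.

A = b·y = 42.066 × 0.52 = 21.87 m²
Wide channel: R ≈ y = 0.52 m
Q = (1/n)·A·R^(2/3)·S^(1/2) = (1/0.014) × 21.87 × 0.5200^(2/3) × 0.0013^(1/2) = 36.43 m³/s
V = Q/A = 36.43/21.87 = 1.665 m/s

1.67 m/s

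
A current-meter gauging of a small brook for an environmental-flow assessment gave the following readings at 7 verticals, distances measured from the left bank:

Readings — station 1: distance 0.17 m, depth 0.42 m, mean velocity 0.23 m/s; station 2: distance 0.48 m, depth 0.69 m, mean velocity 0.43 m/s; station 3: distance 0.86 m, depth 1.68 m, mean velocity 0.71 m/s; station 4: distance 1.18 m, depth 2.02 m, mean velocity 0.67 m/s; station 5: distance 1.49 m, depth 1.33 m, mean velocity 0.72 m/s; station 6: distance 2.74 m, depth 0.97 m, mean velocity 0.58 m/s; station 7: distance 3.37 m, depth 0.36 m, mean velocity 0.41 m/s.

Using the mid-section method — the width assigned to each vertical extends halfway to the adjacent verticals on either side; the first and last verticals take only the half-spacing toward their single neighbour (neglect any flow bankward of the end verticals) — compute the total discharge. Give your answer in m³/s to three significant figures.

w_1 = (0.48 − 0.17)/2 = 0.155 m; q_1 = 0.23 × 0.42 × 0.155 = 0.01497 m³/s
w_2 = (0.86 − 0.17)/2 = 0.345 m; q_2 = 0.43 × 0.69 × 0.345 = 0.1024 m³/s
w_3 = (1.18 − 0.48)/2 = 0.35 m; q_3 = 0.71 × 1.68 × 0.35 = 0.4175 m³/s
w_4 = (1.49 − 0.86)/2 = 0.315 m; q_4 = 0.67 × 2.02 × 0.315 = 0.4263 m³/s
w_5 = (2.74 − 1.18)/2 = 0.78 m; q_5 = 0.72 × 1.33 × 0.78 = 0.7469 m³/s
w_6 = (3.37 − 1.49)/2 = 0.94 m; q_6 = 0.58 × 0.97 × 0.94 = 0.5288 m³/s
w_7 = (3.37 − 2.74)/2 = 0.315 m; q_7 = 0.41 × 0.36 × 0.315 = 0.04649 m³/s
Q = Σ qᵢ = 2.283 m³/s

2.28 m³/s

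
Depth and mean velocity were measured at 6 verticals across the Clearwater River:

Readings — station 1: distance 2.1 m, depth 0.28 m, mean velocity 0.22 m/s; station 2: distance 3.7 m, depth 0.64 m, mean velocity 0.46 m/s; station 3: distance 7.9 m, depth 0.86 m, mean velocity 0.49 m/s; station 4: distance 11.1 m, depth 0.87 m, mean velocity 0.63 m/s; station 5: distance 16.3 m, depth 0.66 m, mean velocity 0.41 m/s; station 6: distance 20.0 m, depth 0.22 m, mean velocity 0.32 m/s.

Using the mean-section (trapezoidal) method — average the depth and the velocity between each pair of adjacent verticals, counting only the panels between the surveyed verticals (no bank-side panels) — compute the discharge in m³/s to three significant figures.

Panel 1-2: Δb = 1.6 m, d̄ = (0.28+0.64)/2 = 0.46, v̄ = (0.22+0.46)/2 = 0.34 → q = 1.6×0.46×0.34 = 0.2502 m³/s
Panel 2-3: Δb = 4.2 m, d̄ = (0.64+0.86)/2 = 0.75, v̄ = (0.46+0.49)/2 = 0.475 → q = 4.2×0.75×0.475 = 1.496 m³/s
Panel 3-4: Δb = 3.2 m, d̄ = (0.86+0.87)/2 = 0.865, v̄ = (0.49+0.63)/2 = 0.56 → q = 3.2×0.865×0.56 = 1.550 m³/s
Panel 4-5: Δb = 5.2 m, d̄ = (0.87+0.66)/2 = 0.765, v̄ = (0.63+0.41)/2 = 0.52 → q = 5.2×0.765×0.52 = 2.069 m³/s
Panel 5-6: Δb = 3.7 m, d̄ = (0.66+0.22)/2 = 0.44, v̄ = (0.41+0.32)/2 = 0.365 → q = 3.7×0.44×0.365 = 0.5942 m³/s
Q = Σ q = 5.959 m³/s

5.96 m³/s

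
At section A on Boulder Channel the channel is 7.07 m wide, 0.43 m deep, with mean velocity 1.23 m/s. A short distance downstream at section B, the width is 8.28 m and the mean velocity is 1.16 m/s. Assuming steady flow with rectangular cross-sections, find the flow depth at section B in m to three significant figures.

Q = A₁V₁ = (7.07×0.43) × 1.23 = 3.739 m³/s
d₂ = Q/(b₂ V₂) = 3.739/(8.28×1.16) = 0.3893 m

0.389 m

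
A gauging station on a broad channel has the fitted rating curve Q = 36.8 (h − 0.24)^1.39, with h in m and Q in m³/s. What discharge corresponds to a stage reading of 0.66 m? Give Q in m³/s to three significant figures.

Q = 36.8 × (0.66 − 0.24)^1.39 = 36.8 × 0.42^1.39 = 11.02 m³/s

11.0 m³/s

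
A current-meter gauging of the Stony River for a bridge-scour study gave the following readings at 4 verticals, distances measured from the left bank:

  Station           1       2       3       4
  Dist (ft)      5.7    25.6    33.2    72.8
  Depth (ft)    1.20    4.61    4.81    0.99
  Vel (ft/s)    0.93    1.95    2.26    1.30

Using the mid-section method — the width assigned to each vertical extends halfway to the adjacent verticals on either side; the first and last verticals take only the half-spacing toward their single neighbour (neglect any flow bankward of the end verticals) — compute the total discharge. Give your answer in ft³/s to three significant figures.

417 ft³/s

w_1 = (25.6 − 5.7)/2 = 9.95 ft; q_1 = 0.93 × 1.20 × 9.95 = 11.10 ft³/s
w_2 = (33.2 − 5.7)/2 = 13.75 ft; q_2 = 1.95 × 4.61 × 13.75 = 123.6 ft³/s
w_3 = (72.8 − 25.6)/2 = 23.6 ft; q_3 = 2.26 × 4.81 × 23.6 = 256.5 ft³/s
w_4 = (72.8 − 33.2)/2 = 19.8 ft; q_4 = 1.30 × 0.99 × 19.8 = 25.48 ft³/s
Q = Σ qᵢ = 416.7 ft³/s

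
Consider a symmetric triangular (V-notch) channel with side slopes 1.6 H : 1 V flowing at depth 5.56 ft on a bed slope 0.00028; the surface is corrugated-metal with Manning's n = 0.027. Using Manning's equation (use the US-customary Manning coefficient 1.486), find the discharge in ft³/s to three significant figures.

80.7 ft³/s

A = z·y² = 1.6×5.56² = 49.46 ft²
P = 2y√(1+z²) = 2×5.56×√(1+1.6²) = 20.98 ft
R = A/P = 49.46/20.98 = 2.357 ft
Q = (1.486/n)·A·R^(2/3)·S^(1/2) = (1.486/0.027) × 49.46 × 2.357^(2/3) × 0.00028^(1/2) = 80.69 ft³/s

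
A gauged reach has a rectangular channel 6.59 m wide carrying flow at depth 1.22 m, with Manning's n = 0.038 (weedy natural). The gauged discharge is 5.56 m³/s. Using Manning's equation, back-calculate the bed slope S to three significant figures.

A = b·y = 6.59 × 1.22 = 8.040 m²
P = b + 2y = 6.59 + 2×1.22 = 9.030 m
R = A/P = 8.040/9.030 = 0.8903 m
S = (Q·n / (1·A·R^(2/3)))² = (5.56×0.038 / (1×8.040×0.9255))² = 0.0008063

0.000806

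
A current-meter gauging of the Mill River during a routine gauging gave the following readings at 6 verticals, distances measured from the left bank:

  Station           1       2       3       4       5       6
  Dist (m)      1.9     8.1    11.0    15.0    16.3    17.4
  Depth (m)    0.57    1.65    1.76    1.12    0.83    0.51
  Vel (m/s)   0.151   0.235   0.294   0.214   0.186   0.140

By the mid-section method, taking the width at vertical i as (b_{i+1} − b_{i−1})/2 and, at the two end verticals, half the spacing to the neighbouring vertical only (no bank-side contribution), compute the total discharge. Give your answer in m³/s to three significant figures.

4.68 m³/s

w_1 = (8.1 − 1.9)/2 = 3.1 m; q_1 = 0.151 × 0.57 × 3.1 = 0.2668 m³/s
w_2 = (11.0 − 1.9)/2 = 4.55 m; q_2 = 0.235 × 1.65 × 4.55 = 1.764 m³/s
w_3 = (15.0 − 8.1)/2 = 3.45 m; q_3 = 0.294 × 1.76 × 3.45 = 1.785 m³/s
w_4 = (16.3 − 11.0)/2 = 2.65 m; q_4 = 0.214 × 1.12 × 2.65 = 0.6352 m³/s
w_5 = (17.4 − 15.0)/2 = 1.2 m; q_5 = 0.186 × 0.83 × 1.2 = 0.1853 m³/s
w_6 = (17.4 − 16.3)/2 = 0.55 m; q_6 = 0.140 × 0.51 × 0.55 = 0.03927 m³/s
Q = Σ qᵢ = 4.676 m³/s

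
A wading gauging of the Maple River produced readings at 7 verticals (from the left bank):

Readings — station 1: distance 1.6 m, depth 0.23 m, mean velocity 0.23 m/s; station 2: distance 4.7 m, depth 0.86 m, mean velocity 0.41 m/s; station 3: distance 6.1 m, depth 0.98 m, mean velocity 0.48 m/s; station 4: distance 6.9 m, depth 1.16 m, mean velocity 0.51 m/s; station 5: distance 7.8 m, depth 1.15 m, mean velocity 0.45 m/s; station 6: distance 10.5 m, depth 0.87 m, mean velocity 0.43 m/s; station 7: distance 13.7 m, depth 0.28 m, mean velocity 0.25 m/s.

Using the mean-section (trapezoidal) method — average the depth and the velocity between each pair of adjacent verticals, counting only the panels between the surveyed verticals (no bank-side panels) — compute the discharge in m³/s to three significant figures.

Panel 1-2: Δb = 3.1 m, d̄ = (0.23+0.86)/2 = 0.545, v̄ = (0.23+0.41)/2 = 0.32 → q = 3.1×0.545×0.32 = 0.5406 m³/s
Panel 2-3: Δb = 1.4 m, d̄ = (0.86+0.98)/2 = 0.92, v̄ = (0.41+0.48)/2 = 0.445 → q = 1.4×0.92×0.445 = 0.5732 m³/s
Panel 3-4: Δb = 0.8 m, d̄ = (0.98+1.16)/2 = 1.07, v̄ = (0.48+0.51)/2 = 0.495 → q = 0.8×1.07×0.495 = 0.4237 m³/s
Panel 4-5: Δb = 0.9 m, d̄ = (1.16+1.15)/2 = 1.155, v̄ = (0.51+0.45)/2 = 0.48 → q = 0.9×1.155×0.48 = 0.4990 m³/s
Panel 5-6: Δb = 2.7 m, d̄ = (1.15+0.87)/2 = 1.01, v̄ = (0.45+0.43)/2 = 0.44 → q = 2.7×1.01×0.44 = 1.200 m³/s
Panel 6-7: Δb = 3.2 m, d̄ = (0.87+0.28)/2 = 0.575, v̄ = (0.43+0.25)/2 = 0.34 → q = 3.2×0.575×0.34 = 0.6256 m³/s
Q = Σ q = 3.862 m³/s

3.86 m³/s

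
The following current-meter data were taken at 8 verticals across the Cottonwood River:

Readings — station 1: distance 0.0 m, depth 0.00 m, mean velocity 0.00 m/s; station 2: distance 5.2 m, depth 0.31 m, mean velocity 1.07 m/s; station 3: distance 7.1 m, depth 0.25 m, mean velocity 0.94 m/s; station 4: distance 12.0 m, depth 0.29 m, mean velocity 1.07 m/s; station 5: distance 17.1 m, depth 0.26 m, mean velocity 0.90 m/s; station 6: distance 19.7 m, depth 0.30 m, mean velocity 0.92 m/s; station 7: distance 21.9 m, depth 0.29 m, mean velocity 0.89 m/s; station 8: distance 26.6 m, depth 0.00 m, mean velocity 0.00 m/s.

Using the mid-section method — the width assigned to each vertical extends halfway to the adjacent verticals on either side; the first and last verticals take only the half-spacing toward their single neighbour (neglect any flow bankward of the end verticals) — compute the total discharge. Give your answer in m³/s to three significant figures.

w_2 = (7.1 − 0.0)/2 = 3.55 m; q_2 = 1.07 × 0.31 × 3.55 = 1.178 m³/s
w_3 = (12.0 − 5.2)/2 = 3.4 m; q_3 = 0.94 × 0.25 × 3.4 = 0.7990 m³/s
w_4 = (17.1 − 7.1)/2 = 5 m; q_4 = 1.07 × 0.29 × 5 = 1.552 m³/s
w_5 = (19.7 − 12.0)/2 = 3.85 m; q_5 = 0.90 × 0.26 × 3.85 = 0.9009 m³/s
w_6 = (21.9 − 17.1)/2 = 2.4 m; q_6 = 0.92 × 0.30 × 2.4 = 0.6624 m³/s
w_7 = (26.6 − 19.7)/2 = 3.45 m; q_7 = 0.89 × 0.29 × 3.45 = 0.8904 m³/s
Stations 1, 8 contribute zero (depth or velocity is 0).
Q = Σ qᵢ = 5.982 m³/s

5.98 m³/s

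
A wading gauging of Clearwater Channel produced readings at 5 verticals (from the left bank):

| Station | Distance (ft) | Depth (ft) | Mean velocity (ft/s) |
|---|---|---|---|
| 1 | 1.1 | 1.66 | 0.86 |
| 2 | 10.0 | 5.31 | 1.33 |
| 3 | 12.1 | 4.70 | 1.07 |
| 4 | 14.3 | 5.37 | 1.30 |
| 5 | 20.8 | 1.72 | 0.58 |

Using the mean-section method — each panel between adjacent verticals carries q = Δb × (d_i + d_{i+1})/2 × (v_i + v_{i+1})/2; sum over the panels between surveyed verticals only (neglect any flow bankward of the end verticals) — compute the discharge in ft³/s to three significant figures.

81.4 ft³/s

Panel 1-2: Δb = 8.9 ft, d̄ = (1.66+5.31)/2 = 3.485, v̄ = (0.86+1.33)/2 = 1.095 → q = 8.9×3.485×1.095 = 33.96 ft³/s
Panel 2-3: Δb = 2.1 ft, d̄ = (5.31+4.70)/2 = 5.005, v̄ = (1.33+1.07)/2 = 1.2 → q = 2.1×5.005×1.2 = 12.61 ft³/s
Panel 3-4: Δb = 2.2 ft, d̄ = (4.70+5.37)/2 = 5.035, v̄ = (1.07+1.30)/2 = 1.185 → q = 2.2×5.035×1.185 = 13.13 ft³/s
Panel 4-5: Δb = 6.5 ft, d̄ = (5.37+1.72)/2 = 3.545, v̄ = (1.30+0.58)/2 = 0.94 → q = 6.5×3.545×0.94 = 21.66 ft³/s
Q = Σ q = 81.36 ft³/s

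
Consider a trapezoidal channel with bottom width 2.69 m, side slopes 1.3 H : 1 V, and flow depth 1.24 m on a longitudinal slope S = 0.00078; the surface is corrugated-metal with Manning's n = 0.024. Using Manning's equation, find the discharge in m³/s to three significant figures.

A = (b + z·y)·y = (2.69 + 1.3×1.24)×1.24 = 5.334 m²
P = b + 2y√(1+z²) = 2.69 + 2×1.24×√(1+1.3²) = 6.758 m
R = A/P = 5.334/6.758 = 0.7894 m
Q = (1/n)·A·R^(2/3)·S^(1/2) = (1/0.024) × 5.334 × 0.7894^(2/3) × 0.00078^(1/2) = 5.302 m³/s

5.30 m³/s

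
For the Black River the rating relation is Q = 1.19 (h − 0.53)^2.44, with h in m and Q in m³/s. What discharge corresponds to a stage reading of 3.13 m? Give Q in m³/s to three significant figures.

Q = 1.19 × (3.13 − 0.53)^2.44 = 1.19 × 2.6^2.44 = 12.25 m³/s

12.2 m³/s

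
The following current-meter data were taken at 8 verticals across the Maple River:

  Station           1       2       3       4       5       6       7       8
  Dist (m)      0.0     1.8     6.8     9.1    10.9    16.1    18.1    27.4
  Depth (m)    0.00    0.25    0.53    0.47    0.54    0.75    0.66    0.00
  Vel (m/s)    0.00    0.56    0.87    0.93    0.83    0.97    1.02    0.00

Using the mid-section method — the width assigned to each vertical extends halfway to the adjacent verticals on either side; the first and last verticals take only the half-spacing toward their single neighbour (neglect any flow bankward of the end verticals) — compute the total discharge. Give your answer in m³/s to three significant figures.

w_2 = (6.8 − 0.0)/2 = 3.4 m; q_2 = 0.56 × 0.25 × 3.4 = 0.4760 m³/s
w_3 = (9.1 − 1.8)/2 = 3.65 m; q_3 = 0.87 × 0.53 × 3.65 = 1.683 m³/s
w_4 = (10.9 − 6.8)/2 = 2.05 m; q_4 = 0.93 × 0.47 × 2.05 = 0.8961 m³/s
w_5 = (16.1 − 9.1)/2 = 3.5 m; q_5 = 0.83 × 0.54 × 3.5 = 1.569 m³/s
w_6 = (18.1 − 10.9)/2 = 3.6 m; q_6 = 0.97 × 0.75 × 3.6 = 2.619 m³/s
w_7 = (27.4 − 16.1)/2 = 5.65 m; q_7 = 1.02 × 0.66 × 5.65 = 3.804 m³/s
Stations 1, 8 contribute zero (depth or velocity is 0).
Q = Σ qᵢ = 11.05 m³/s

11.0 m³/s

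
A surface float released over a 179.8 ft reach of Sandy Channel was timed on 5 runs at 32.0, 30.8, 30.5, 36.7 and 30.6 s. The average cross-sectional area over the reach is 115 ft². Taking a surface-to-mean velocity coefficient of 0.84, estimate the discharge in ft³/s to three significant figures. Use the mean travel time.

t̄ = (32.0 + 30.8 + 30.5 + 36.7 + 30.6) / 5 = 32.12 s
v_surface = L / t̄ = 179.8 / 32.12 = 5.598 ft/s
v_mean = 0.84 × 5.598 = 4.702 ft/s
Q = A × v_mean = 115 × 4.702 = 540.7 ft³/s

541 ft³/s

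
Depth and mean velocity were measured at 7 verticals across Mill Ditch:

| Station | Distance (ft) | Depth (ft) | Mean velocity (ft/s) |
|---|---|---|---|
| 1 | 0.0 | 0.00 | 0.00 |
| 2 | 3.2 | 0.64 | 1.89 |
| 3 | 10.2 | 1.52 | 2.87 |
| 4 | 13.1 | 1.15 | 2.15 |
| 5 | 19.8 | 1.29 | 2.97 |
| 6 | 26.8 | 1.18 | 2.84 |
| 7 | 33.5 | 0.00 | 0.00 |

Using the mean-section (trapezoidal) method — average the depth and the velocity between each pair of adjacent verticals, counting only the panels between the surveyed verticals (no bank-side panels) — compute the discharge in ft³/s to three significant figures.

Panel 1-2: Δb = 3.2 ft, d̄ = (0.00+0.64)/2 = 0.32, v̄ = (0.00+1.89)/2 = 0.945 → q = 3.2×0.32×0.945 = 0.9677 ft³/s
Panel 2-3: Δb = 7 ft, d̄ = (0.64+1.52)/2 = 1.08, v̄ = (1.89+2.87)/2 = 2.38 → q = 7×1.08×2.38 = 17.99 ft³/s
Panel 3-4: Δb = 2.9 ft, d̄ = (1.52+1.15)/2 = 1.335, v̄ = (2.87+2.15)/2 = 2.51 → q = 2.9×1.335×2.51 = 9.717 ft³/s
Panel 4-5: Δb = 6.7 ft, d̄ = (1.15+1.29)/2 = 1.22, v̄ = (2.15+2.97)/2 = 2.56 → q = 6.7×1.22×2.56 = 20.93 ft³/s
Panel 5-6: Δb = 7 ft, d̄ = (1.29+1.18)/2 = 1.235, v̄ = (2.97+2.84)/2 = 2.905 → q = 7×1.235×2.905 = 25.11 ft³/s
Panel 6-7: Δb = 6.7 ft, d̄ = (1.18+0.00)/2 = 0.59, v̄ = (2.84+0.00)/2 = 1.42 → q = 6.7×0.59×1.42 = 5.613 ft³/s
Q = Σ q = 80.33 ft³/s

80.3 ft³/s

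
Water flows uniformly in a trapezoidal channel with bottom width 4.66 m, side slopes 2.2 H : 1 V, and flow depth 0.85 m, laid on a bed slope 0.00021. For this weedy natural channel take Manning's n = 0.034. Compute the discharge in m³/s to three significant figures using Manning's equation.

A = (b + z·y)·y = (4.66 + 2.2×0.85)×0.85 = 5.551 m²
P = b + 2y√(1+z²) = 4.66 + 2×0.85×√(1+2.2²) = 8.768 m
R = A/P = 5.551/8.768 = 0.6330 m
Q = (1/n)·A·R^(2/3)·S^(1/2) = (1/0.034) × 5.551 × 0.6330^(2/3) × 0.00021^(1/2) = 1.744 m³/s

1.74 m³/s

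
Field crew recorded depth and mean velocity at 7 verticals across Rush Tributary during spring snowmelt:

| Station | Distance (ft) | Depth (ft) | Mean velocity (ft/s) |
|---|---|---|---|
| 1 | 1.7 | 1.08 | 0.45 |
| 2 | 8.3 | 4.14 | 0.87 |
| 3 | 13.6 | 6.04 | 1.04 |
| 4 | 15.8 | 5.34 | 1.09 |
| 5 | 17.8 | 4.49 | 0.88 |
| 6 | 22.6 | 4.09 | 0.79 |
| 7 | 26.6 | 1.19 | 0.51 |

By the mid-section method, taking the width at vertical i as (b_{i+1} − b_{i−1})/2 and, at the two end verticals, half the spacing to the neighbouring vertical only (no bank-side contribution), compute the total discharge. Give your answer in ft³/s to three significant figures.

w_1 = (8.3 − 1.7)/2 = 3.3 ft; q_1 = 0.45 × 1.08 × 3.3 = 1.604 ft³/s
w_2 = (13.6 − 1.7)/2 = 5.95 ft; q_2 = 0.87 × 4.14 × 5.95 = 21.43 ft³/s
w_3 = (15.8 − 8.3)/2 = 3.75 ft; q_3 = 1.04 × 6.04 × 3.75 = 23.56 ft³/s
w_4 = (17.8 − 13.6)/2 = 2.1 ft; q_4 = 1.09 × 5.34 × 2.1 = 12.22 ft³/s
w_5 = (22.6 − 15.8)/2 = 3.4 ft; q_5 = 0.88 × 4.49 × 3.4 = 13.43 ft³/s
w_6 = (26.6 − 17.8)/2 = 4.4 ft; q_6 = 0.79 × 4.09 × 4.4 = 14.22 ft³/s
w_7 = (26.6 − 22.6)/2 = 2 ft; q_7 = 0.51 × 1.19 × 2 = 1.214 ft³/s
Q = Σ qᵢ = 87.68 ft³/s

87.7 ft³/s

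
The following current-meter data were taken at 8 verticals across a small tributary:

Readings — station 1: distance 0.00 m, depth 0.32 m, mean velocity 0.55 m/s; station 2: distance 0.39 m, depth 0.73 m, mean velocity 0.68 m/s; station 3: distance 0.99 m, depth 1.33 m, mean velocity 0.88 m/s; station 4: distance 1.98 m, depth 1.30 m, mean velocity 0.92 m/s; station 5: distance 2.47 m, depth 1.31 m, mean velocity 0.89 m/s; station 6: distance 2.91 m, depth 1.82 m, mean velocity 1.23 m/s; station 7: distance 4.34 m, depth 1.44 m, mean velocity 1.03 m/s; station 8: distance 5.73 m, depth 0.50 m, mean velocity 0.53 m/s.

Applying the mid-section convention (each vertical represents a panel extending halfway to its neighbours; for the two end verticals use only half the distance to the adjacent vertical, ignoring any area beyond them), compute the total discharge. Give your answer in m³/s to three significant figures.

w_1 = (0.39 − 0.00)/2 = 0.195 m; q_1 = 0.55 × 0.32 × 0.195 = 0.03432 m³/s
w_2 = (0.99 − 0.00)/2 = 0.495 m; q_2 = 0.68 × 0.73 × 0.495 = 0.2457 m³/s
w_3 = (1.98 − 0.39)/2 = 0.795 m; q_3 = 0.88 × 1.33 × 0.795 = 0.9305 m³/s
w_4 = (2.47 − 0.99)/2 = 0.74 m; q_4 = 0.92 × 1.30 × 0.74 = 0.8850 m³/s
w_5 = (2.91 − 1.98)/2 = 0.465 m; q_5 = 0.89 × 1.31 × 0.465 = 0.5421 m³/s
w_6 = (4.34 − 2.47)/2 = 0.935 m; q_6 = 1.23 × 1.82 × 0.935 = 2.093 m³/s
w_7 = (5.73 − 2.91)/2 = 1.41 m; q_7 = 1.03 × 1.44 × 1.41 = 2.091 m³/s
w_8 = (5.73 − 4.34)/2 = 0.695 m; q_8 = 0.53 × 0.50 × 0.695 = 0.1842 m³/s
Q = Σ qᵢ = 7.006 m³/s

7.01 m³/s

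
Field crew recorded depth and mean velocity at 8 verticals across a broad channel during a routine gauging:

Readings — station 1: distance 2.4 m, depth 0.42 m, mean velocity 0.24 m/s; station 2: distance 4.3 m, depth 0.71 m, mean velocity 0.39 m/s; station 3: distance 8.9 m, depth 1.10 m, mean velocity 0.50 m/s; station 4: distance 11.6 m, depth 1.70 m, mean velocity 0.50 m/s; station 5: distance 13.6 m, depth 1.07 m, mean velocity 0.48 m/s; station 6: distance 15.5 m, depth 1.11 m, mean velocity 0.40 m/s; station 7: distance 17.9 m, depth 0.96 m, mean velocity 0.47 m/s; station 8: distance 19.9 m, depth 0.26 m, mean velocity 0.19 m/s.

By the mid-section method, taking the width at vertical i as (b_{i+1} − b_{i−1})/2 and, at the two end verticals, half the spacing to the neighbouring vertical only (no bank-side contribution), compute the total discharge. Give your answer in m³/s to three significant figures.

8.00 m³/s

w_1 = (4.3 − 2.4)/2 = 0.95 m; q_1 = 0.24 × 0.42 × 0.95 = 0.09576 m³/s
w_2 = (8.9 − 2.4)/2 = 3.25 m; q_2 = 0.39 × 0.71 × 3.25 = 0.8999 m³/s
w_3 = (11.6 − 4.3)/2 = 3.65 m; q_3 = 0.50 × 1.10 × 3.65 = 2.008 m³/s
w_4 = (13.6 − 8.9)/2 = 2.35 m; q_4 = 0.50 × 1.70 × 2.35 = 1.998 m³/s
w_5 = (15.5 − 11.6)/2 = 1.95 m; q_5 = 0.48 × 1.07 × 1.95 = 1.002 m³/s
w_6 = (17.9 − 13.6)/2 = 2.15 m; q_6 = 0.40 × 1.11 × 2.15 = 0.9546 m³/s
w_7 = (19.9 − 15.5)/2 = 2.2 m; q_7 = 0.47 × 0.96 × 2.2 = 0.9926 m³/s
w_8 = (19.9 − 17.9)/2 = 1 m; q_8 = 0.19 × 0.26 × 1 = 0.04940 m³/s
Q = Σ qᵢ = 7.999 m³/s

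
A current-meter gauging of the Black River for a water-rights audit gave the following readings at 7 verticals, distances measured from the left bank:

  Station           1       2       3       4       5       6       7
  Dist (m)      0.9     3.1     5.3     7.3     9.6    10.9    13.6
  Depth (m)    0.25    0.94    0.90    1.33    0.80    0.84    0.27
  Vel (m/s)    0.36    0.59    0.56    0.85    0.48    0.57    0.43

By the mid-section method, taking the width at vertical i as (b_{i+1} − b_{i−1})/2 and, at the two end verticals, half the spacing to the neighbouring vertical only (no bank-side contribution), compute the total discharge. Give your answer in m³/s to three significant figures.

6.61 m³/s

w_1 = (3.1 − 0.9)/2 = 1.1 m; q_1 = 0.36 × 0.25 × 1.1 = 0.09900 m³/s
w_2 = (5.3 − 0.9)/2 = 2.2 m; q_2 = 0.59 × 0.94 × 2.2 = 1.220 m³/s
w_3 = (7.3 − 3.1)/2 = 2.1 m; q_3 = 0.56 × 0.90 × 2.1 = 1.058 m³/s
w_4 = (9.6 − 5.3)/2 = 2.15 m; q_4 = 0.85 × 1.33 × 2.15 = 2.431 m³/s
w_5 = (10.9 − 7.3)/2 = 1.8 m; q_5 = 0.48 × 0.80 × 1.8 = 0.6912 m³/s
w_6 = (13.6 − 9.6)/2 = 2 m; q_6 = 0.57 × 0.84 × 2 = 0.9576 m³/s
w_7 = (13.6 − 10.9)/2 = 1.35 m; q_7 = 0.43 × 0.27 × 1.35 = 0.1567 m³/s
Q = Σ qᵢ = 6.614 m³/s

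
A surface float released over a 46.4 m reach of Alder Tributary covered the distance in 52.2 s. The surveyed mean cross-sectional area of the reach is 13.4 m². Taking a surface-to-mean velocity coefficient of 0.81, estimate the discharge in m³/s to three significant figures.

v_surface = L / t̄ = 46.4 / 52.2 = 0.8889 m/s
v_mean = 0.81 × 0.8889 = 0.7200 m/s
Q = A × v_mean = 13.4 × 0.7200 = 9.648 m³/s

9.65 m³/s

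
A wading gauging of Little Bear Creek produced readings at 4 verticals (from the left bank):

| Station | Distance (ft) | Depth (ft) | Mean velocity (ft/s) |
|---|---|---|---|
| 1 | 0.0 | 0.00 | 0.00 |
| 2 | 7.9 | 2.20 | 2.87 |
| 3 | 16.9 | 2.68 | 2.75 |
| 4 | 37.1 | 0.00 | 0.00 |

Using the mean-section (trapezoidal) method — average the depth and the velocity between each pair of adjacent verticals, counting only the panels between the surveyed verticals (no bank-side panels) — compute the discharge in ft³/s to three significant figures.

Panel 1-2: Δb = 7.9 ft, d̄ = (0.00+2.20)/2 = 1.1, v̄ = (0.00+2.87)/2 = 1.435 → q = 7.9×1.1×1.435 = 12.47 ft³/s
Panel 2-3: Δb = 9 ft, d̄ = (2.20+2.68)/2 = 2.44, v̄ = (2.87+2.75)/2 = 2.81 → q = 9×2.44×2.81 = 61.71 ft³/s
Panel 3-4: Δb = 20.2 ft, d̄ = (2.68+0.00)/2 = 1.34, v̄ = (2.75+0.00)/2 = 1.375 → q = 20.2×1.34×1.375 = 37.22 ft³/s
Q = Σ q = 111.4 ft³/s

111 ft³/s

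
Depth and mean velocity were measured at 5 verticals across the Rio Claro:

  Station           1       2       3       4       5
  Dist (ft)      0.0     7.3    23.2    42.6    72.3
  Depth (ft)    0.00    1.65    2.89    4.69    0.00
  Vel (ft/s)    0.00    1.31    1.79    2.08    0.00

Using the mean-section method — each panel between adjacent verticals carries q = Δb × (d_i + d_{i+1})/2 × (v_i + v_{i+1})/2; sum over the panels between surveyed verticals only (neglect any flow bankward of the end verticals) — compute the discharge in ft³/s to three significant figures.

Panel 1-2: Δb = 7.3 ft, d̄ = (0.00+1.65)/2 = 0.825, v̄ = (0.00+1.31)/2 = 0.655 → q = 7.3×0.825×0.655 = 3.945 ft³/s
Panel 2-3: Δb = 15.9 ft, d̄ = (1.65+2.89)/2 = 2.27, v̄ = (1.31+1.79)/2 = 1.55 → q = 15.9×2.27×1.55 = 55.94 ft³/s
Panel 3-4: Δb = 19.4 ft, d̄ = (2.89+4.69)/2 = 3.79, v̄ = (1.79+2.08)/2 = 1.935 → q = 19.4×3.79×1.935 = 142.3 ft³/s
Panel 4-5: Δb = 29.7 ft, d̄ = (4.69+0.00)/2 = 2.345, v̄ = (2.08+0.00)/2 = 1.04 → q = 29.7×2.345×1.04 = 72.43 ft³/s
Q = Σ q = 274.6 ft³/s

275 ft³/s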